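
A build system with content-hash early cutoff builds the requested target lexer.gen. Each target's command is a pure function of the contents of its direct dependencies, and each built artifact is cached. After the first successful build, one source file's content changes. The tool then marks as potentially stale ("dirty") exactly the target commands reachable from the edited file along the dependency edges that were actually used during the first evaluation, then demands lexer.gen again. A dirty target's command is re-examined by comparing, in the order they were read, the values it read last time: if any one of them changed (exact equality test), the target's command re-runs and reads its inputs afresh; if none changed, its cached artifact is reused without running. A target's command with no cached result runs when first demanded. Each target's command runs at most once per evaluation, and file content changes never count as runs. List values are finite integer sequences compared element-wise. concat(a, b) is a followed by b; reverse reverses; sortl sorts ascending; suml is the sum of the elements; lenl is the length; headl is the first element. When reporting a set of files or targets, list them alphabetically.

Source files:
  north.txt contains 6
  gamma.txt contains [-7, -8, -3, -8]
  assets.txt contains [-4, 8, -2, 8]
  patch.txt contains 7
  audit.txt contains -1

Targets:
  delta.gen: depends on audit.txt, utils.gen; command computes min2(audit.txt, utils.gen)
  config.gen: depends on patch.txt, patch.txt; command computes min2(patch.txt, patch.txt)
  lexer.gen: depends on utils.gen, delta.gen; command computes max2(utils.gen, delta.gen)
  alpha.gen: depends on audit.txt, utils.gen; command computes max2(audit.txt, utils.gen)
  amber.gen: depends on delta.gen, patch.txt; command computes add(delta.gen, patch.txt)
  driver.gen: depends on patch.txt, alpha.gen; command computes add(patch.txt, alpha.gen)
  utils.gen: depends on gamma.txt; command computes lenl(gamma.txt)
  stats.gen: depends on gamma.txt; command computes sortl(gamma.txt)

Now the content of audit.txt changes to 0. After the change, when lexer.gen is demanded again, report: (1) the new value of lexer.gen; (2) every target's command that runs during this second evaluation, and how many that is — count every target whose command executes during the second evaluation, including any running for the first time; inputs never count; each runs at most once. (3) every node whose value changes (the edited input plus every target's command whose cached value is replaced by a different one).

First evaluation (everything demanded from the output):
  utils.gen = lenl([-7, -8, -3, -8]) = 4
  delta.gen = min2(-1, 4) = -1
  lexer.gen = max2(4, -1) = 4

Propagation after the edit:
  delta.gen: runs — audit.txt -1->0; result 0.
  lexer.gen: runs — delta.gen -1->0; result 4 (same value as before).

New value of lexer.gen: 4.
Target commands that run: delta.gen, lexer.gen — 2 in total.
Values that change: audit.txt, delta.gen.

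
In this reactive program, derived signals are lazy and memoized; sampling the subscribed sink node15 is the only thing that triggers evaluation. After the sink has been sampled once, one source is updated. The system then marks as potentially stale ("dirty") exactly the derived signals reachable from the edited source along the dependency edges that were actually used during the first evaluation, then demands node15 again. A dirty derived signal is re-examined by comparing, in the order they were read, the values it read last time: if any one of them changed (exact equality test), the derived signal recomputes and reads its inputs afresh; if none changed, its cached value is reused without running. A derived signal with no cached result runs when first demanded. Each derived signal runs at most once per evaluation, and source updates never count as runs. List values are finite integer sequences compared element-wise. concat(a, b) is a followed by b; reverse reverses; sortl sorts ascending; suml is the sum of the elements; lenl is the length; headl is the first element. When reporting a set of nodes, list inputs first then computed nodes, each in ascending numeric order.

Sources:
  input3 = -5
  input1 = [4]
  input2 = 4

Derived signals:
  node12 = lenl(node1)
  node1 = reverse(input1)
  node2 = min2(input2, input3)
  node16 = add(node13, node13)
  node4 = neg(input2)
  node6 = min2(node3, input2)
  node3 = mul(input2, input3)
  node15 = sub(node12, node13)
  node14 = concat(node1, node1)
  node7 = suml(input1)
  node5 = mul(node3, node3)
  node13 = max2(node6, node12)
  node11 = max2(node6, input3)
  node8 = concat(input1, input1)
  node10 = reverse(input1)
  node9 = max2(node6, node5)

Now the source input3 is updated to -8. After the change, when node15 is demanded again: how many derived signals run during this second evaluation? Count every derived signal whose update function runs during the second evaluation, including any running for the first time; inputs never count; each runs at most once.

3 derived signals run: node3, node6, node13.
Note the absorption at node13: it re-runs yet its value is the same, leaving the output's value untouched.

First demand of the output computes:
  node1 = reverse([4]) = [4]
  node3 = mul(4, -5) = -20
  node6 = min2(-20, 4) = -20
  node12 = lenl([4]) = 1
  node13 = max2(-20, 1) = 1
  node15 = sub(1, 1) = 0

After the edit, cleaning proceeds:
  node3: a read changed (input3 -5->-8) — executes, giving -32.
  node6: a read changed (node3 -20->-32) — executes, giving -32.
  node13: a read changed (node6 -20->-32) — executes, giving 1 — identical to its old value.
  node15: dirty, but its reads are unchanged (node12 unchanged, node13 unchanged); cached 0 stands.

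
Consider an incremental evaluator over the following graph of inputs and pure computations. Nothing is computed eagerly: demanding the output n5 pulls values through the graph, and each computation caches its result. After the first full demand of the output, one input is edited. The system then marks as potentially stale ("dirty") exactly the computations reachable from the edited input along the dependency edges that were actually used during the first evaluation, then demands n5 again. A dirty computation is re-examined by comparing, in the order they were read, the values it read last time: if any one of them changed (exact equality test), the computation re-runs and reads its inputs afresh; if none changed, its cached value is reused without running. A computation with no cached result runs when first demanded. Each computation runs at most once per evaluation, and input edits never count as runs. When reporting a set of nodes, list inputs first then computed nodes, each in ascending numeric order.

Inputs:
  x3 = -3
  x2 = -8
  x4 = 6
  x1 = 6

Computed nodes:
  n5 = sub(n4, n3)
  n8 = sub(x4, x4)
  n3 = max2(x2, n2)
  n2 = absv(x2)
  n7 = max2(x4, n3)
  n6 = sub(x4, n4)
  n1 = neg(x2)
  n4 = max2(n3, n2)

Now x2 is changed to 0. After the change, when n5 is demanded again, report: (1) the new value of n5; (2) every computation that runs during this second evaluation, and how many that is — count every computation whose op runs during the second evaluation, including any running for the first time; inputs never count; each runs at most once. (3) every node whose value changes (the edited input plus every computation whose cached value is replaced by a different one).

n5 now evaluates to 0.
Run set: n2, n3, n4, n5 (4 run).
Changed values: x2, n2, n3, n4.

Initial pass — values computed on the first demand:
  n2 = absv(-8) = 8
  n3 = max2(-8, 8) = 8
  n4 = max2(8, 8) = 8
  n5 = sub(8, 8) = 0

Second demand — change propagation:
  n2: re-runs because x2 -8->0; new result 0.
  n3: re-runs because x2 -8->0; n2 8->0; new result 0.
  n4: re-runs because n3 8->0; n2 8->0; new result 0.
  n5: re-runs because n4 8->0; n3 8->0; new result 0 (unchanged).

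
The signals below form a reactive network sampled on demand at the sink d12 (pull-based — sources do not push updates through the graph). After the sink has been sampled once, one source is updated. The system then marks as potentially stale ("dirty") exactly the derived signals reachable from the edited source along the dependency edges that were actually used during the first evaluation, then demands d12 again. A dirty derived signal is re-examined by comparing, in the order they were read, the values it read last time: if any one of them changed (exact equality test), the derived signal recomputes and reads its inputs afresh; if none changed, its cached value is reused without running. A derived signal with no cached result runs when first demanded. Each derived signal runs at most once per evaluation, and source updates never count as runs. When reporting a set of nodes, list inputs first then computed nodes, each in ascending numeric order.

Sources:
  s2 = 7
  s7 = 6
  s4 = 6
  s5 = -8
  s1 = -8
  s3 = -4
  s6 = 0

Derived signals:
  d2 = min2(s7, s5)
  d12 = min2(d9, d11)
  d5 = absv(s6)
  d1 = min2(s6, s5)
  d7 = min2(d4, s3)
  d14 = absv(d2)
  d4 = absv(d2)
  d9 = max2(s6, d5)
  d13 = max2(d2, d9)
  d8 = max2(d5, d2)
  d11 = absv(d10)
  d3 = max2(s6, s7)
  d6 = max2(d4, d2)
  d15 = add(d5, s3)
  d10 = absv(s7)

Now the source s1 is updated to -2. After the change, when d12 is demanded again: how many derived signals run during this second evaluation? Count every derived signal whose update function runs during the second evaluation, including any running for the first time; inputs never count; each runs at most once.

Initial pass — values computed on the first demand:
  d5 = absv(0) = 0
  d9 = max2(0, 0) = 0
  d10 = absv(6) = 6
  d11 = absv(6) = 6
  d12 = min2(0, 6) = 0

Second demand — change propagation:
  no demanded computation ever read s1, so the edit dirties nothing and nothing runs.

The important point: nothing the output needs ever reads s1, so the edit is invisible to it.

Run set: none (0 run).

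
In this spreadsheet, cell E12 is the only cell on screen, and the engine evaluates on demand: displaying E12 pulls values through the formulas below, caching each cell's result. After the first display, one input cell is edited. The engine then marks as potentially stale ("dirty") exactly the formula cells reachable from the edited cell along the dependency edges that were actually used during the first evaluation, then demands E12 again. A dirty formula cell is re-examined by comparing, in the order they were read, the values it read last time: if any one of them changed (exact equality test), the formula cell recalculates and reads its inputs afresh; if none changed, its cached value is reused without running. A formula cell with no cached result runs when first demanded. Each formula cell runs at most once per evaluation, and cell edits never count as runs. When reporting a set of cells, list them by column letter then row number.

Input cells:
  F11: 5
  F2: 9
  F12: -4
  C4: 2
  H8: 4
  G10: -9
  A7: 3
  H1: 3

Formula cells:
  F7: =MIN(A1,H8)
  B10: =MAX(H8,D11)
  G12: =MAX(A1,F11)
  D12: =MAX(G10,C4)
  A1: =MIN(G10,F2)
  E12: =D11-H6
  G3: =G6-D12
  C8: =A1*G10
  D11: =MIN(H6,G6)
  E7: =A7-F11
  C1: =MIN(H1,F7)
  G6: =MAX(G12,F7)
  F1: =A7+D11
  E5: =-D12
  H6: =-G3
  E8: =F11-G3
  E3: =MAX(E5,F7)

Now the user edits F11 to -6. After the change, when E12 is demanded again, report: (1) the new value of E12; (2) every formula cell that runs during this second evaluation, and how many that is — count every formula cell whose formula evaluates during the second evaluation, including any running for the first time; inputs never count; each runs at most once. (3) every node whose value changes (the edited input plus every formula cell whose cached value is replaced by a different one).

E12 now evaluates to -14.
Run set: D11, E12, G3, G6, G12, H6 (6 run).
Changed values: D11, E12, F11, G3, G6, G12, H6.

Initial pass — values computed on the first demand:
  A1 = MIN(-9, 9) = -9
  D12 = MAX(-9, 2) = 2
  F7 = MIN(-9, 4) = -9
  G12 = MAX(-9, 5) = 5
  G6 = MAX(5, -9) = 5
  G3 = 5 - 2 = 3
  H6 = -(3) = -3
  D11 = MIN(-3, 5) = -3
  E12 = -3 - -3 = 0

Second demand — change propagation:
  G12: re-runs because F11 5->-6; new result -6.
  G6: re-runs because G12 5->-6; new result -6.
  G3: re-runs because G6 5->-6; new result -8.
  H6: re-runs because G3 3->-8; new result 8.
  D11: re-runs because H6 -3->8; G6 5->-6; new result -6.
  E12: re-runs because D11 -3->-6; H6 -3->8; new result -14.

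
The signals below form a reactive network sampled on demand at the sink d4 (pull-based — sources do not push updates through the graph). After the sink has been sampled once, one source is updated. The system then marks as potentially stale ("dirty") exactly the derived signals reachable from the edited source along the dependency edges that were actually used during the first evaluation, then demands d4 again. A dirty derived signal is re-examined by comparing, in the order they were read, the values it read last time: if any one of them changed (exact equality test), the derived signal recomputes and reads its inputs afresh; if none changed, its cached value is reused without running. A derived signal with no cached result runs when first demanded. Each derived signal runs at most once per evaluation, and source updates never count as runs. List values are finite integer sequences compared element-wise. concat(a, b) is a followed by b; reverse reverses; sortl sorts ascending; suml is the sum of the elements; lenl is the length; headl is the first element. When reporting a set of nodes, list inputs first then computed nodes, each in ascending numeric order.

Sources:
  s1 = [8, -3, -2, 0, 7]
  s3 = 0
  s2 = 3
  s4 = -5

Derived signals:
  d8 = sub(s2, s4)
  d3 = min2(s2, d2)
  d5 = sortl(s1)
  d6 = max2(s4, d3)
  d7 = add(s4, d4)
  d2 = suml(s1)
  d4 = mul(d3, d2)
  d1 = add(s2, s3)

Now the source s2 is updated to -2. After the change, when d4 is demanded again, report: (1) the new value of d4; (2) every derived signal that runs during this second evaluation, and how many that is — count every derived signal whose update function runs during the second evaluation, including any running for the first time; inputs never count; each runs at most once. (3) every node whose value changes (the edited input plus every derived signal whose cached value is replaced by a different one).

Initial pass — values computed on the first demand:
  d2 = suml([8, -3, -2, 0, 7]) = 10
  d3 = min2(3, 10) = 3
  d4 = mul(3, 10) = 30

Second demand — change propagation:
  d3: re-runs because s2 3->-2; new result -2.
  d4: re-runs because d3 3->-2; new result -20.

d4 now evaluates to -20.
Run set: d3, d4 (2 run).
Changed values: s2, d3, d4.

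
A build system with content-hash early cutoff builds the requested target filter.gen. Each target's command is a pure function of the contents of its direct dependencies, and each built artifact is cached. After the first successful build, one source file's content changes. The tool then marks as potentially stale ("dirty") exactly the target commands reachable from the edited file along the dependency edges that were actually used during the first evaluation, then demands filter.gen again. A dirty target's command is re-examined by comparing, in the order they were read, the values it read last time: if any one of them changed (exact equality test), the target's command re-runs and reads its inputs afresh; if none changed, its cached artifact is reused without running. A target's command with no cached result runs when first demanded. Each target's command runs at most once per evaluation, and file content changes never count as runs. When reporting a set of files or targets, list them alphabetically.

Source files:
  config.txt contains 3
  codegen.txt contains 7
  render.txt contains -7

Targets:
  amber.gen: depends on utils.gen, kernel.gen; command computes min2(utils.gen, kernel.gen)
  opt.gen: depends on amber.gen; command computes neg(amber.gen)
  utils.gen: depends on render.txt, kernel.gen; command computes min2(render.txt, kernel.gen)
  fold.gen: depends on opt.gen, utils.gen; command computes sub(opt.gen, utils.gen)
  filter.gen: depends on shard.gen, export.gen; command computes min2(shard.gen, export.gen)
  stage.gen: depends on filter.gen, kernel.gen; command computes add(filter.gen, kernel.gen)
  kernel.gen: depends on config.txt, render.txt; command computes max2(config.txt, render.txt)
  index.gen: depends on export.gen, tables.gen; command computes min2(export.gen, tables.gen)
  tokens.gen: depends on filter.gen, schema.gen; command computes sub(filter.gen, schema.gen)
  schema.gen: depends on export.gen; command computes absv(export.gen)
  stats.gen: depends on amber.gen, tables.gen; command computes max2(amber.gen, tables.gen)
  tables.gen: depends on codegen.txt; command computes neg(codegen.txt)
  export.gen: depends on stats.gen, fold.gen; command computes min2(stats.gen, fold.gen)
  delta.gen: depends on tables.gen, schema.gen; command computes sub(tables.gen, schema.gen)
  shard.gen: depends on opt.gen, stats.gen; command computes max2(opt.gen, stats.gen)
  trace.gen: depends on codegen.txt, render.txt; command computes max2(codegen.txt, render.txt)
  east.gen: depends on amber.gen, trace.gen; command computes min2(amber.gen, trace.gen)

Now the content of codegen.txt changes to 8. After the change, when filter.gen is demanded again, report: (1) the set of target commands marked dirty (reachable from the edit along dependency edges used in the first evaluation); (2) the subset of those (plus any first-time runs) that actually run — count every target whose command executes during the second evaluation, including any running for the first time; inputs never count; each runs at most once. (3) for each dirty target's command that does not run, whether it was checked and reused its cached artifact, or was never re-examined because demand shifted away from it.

Marked dirty: export.gen, filter.gen, shard.gen, stats.gen, tables.gen.
Target commands that run: stats.gen, tables.gen — 2 in total.
Checked but reused from cache: export.gen, filter.gen, shard.gen.
Key observation: the change is absorbed at stats.gen — it re-runs but produces the same value, and the output's value is unchanged.

First evaluation (everything demanded from the output):
  kernel.gen = max2(3, -7) = 3
  tables.gen = neg(7) = -7
  utils.gen = min2(-7, 3) = -7
  amber.gen = min2(-7, 3) = -7
  opt.gen = neg(-7) = 7
  fold.gen = sub(7, -7) = 14
  stats.gen = max2(-7, -7) = -7
  export.gen = min2(-7, 14) = -7
  shard.gen = max2(7, -7) = 7
  filter.gen = min2(7, -7) = -7

Propagation after the edit:
  tables.gen: runs — codegen.txt 7->8; result -8.
  stats.gen: runs — tables.gen -7->-8; result -7 (same value as before).
  export.gen: checked — values it read are unchanged (stats.gen unchanged, fold.gen unchanged); reused cached -7 without running.
  shard.gen: checked — values it read are unchanged (opt.gen unchanged, stats.gen unchanged); reused cached 7 without running.
  filter.gen: checked — values it read are unchanged (shard.gen unchanged, export.gen unchanged); reused cached -7 without running.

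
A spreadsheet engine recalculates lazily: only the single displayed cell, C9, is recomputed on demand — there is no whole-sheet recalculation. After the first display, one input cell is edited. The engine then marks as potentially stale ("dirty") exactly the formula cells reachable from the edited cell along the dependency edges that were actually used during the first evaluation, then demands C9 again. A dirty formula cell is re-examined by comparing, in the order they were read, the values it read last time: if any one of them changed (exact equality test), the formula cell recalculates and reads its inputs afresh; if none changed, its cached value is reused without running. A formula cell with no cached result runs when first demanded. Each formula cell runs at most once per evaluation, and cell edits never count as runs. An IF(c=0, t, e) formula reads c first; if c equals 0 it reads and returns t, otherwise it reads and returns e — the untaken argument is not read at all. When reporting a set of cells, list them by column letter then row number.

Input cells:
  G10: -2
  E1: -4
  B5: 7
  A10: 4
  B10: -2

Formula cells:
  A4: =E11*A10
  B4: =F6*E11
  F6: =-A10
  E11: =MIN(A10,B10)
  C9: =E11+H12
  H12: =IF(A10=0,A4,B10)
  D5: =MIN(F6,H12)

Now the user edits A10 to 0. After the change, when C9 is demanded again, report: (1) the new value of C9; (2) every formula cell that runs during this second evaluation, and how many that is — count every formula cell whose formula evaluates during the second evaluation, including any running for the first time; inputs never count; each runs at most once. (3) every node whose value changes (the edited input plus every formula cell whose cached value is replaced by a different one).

New value of C9: -2.
Formula cells that run: A4, C9, E11, H12 — 4 in total.
Values that change: A10, C9, H12.
Key observation: a condition flipped, so demand reaches new nodes — A4 runs for the first time.

First evaluation (everything demanded from the output):
  E11 = MIN(4, -2) = -2
  H12 = IF(A10=0: A10=4 -> else branch B10) = -2
  C9 = -2 + -2 = -4

Propagation after the edit:
  E11: runs — A10 4->0; result -2 (same value as before).
  A4: demanded for the first time — runs, produces 0.
  H12: runs — A10 4->0; result 0.
  C9: runs — H12 -2->0; result -2.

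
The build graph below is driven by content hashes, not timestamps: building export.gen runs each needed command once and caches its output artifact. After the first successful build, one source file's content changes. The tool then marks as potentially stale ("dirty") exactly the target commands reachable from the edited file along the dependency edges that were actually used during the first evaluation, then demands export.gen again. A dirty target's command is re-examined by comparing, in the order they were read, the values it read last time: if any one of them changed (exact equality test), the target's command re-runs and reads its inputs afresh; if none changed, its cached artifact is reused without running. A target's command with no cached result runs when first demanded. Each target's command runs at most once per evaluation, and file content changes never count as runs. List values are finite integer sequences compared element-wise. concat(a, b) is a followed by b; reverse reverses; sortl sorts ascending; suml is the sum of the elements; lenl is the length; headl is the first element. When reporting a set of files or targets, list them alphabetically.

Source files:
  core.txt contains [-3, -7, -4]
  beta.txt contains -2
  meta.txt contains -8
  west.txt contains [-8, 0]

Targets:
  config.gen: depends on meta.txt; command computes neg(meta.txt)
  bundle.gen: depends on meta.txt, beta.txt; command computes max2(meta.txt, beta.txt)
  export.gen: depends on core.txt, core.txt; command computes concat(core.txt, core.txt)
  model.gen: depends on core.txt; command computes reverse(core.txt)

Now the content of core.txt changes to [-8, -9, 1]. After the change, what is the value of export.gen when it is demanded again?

export.gen now evaluates to [-8, -9, 1, -8, -9, 1].

Initial pass — values computed on the first demand:
  export.gen = concat([-3, -7, -4], [-3, -7, -4]) = [-3, -7, -4, -3, -7, -4]

Second demand — change propagation:
  export.gen: re-runs because core.txt [-3, -7, -4]->[-8, -9, 1]; core.txt [-3, -7, -4]->[-8, -9, 1]; new result [-8, -9, 1, -8, -9, 1].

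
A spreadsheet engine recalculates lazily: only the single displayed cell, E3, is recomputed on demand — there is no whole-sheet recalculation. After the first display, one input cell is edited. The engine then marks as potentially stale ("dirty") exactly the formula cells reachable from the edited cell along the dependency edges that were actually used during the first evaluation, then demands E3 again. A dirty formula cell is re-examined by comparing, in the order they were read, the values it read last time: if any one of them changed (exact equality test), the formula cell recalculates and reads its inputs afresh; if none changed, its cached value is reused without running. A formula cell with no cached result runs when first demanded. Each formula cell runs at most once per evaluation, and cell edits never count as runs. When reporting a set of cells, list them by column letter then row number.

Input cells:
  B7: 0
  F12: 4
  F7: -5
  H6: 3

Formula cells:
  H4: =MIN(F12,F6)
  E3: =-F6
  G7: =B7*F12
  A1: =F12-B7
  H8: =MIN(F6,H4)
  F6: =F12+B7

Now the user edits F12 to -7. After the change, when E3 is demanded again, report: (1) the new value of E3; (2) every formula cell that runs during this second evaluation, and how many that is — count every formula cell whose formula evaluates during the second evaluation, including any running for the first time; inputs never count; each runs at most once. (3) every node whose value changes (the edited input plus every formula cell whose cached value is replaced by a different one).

New value of E3: 7.
Formula cells that run: E3, F6 — 2 in total.
Values that change: E3, F6, F12.

First evaluation (everything demanded from the output):
  F6 = 4 + 0 = 4
  E3 = -(4) = -4

Propagation after the edit:
  F6: runs — F12 4->-7; result -7.
  E3: runs — F6 4->-7; result 7.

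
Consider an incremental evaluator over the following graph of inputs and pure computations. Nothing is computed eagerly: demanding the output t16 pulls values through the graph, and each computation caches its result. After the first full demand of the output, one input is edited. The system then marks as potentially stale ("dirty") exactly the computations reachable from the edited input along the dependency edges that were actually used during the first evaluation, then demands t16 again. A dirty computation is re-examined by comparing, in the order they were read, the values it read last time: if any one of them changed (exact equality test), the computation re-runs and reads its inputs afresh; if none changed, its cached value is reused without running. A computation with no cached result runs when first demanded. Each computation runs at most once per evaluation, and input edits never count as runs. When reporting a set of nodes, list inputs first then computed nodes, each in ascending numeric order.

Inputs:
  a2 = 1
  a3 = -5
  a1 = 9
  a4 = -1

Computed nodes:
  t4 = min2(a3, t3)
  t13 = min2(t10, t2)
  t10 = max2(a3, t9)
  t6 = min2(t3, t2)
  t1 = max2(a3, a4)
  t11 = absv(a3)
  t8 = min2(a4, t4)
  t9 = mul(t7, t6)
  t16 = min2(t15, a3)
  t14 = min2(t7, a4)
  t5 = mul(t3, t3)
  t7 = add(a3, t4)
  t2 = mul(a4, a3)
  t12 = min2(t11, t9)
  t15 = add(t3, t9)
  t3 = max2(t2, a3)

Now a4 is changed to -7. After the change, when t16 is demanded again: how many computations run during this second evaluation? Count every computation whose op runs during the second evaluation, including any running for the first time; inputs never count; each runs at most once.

Run set: t2, t3, t4, t6, t9, t15, t16 (7 run).
The important point: at t7 every value read last time is unchanged, so the dirty flag clears without a run.

Initial pass — values computed on the first demand:
  t2 = mul(-1, -5) = 5
  t3 = max2(5, -5) = 5
  t4 = min2(-5, 5) = -5
  t6 = min2(5, 5) = 5
  t7 = add(-5, -5) = -10
  t9 = mul(-10, 5) = -50
  t15 = add(5, -50) = -45
  t16 = min2(-45, -5) = -45

Second demand — change propagation:
  t2: re-runs because a4 -1->-7; new result 35.
  t3: re-runs because t2 5->35; new result 35.
  t4: re-runs because t3 5->35; new result -5 (unchanged).
  t6: re-runs because t3 5->35; t2 5->35; new result 35.
  t7: re-examined; everything it read last time is the same (a3 unchanged, t4 unchanged) — cache -10 kept, no run.
  t9: re-runs because t6 5->35; new result -350.
  t15: re-runs because t3 5->35; t9 -50->-350; new result -315.
  t16: re-runs because t15 -45->-315; new result -315.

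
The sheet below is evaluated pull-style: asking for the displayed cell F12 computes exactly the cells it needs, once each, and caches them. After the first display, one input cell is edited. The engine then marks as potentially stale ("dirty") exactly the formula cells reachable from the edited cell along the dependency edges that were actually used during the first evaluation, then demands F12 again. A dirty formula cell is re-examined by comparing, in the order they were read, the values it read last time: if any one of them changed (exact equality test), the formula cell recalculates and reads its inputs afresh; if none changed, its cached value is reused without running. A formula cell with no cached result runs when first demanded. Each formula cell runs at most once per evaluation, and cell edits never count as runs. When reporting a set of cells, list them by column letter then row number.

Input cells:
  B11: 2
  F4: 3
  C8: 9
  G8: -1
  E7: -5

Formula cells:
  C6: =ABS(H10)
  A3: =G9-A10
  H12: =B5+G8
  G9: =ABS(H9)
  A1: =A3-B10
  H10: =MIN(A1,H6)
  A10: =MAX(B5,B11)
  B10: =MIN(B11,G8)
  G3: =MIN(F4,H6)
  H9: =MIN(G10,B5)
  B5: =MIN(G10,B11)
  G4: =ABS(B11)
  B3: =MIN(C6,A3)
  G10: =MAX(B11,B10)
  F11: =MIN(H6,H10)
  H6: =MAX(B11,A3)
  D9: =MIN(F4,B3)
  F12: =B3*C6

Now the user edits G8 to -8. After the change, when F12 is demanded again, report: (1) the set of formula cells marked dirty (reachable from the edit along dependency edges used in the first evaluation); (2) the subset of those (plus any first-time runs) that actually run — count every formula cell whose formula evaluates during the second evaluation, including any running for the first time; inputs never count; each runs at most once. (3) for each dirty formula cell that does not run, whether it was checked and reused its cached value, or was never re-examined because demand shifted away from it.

The edit dirties: A1, A3, A10, B3, B5, B10, C6, F12, G9, G10, H6, H9, H10.
7 formula cells run: A1, B3, B10, C6, F12, G10, H10.
Cache hits after checking: A3, A10, B5, G9, H6, H9.
Note where the cutoff bites: B5 is checked, finds nothing changed, and keeps its cache.

First demand of the output computes:
  B10 = MIN(2, -1) = -1
  G10 = MAX(2, -1) = 2
  B5 = MIN(2, 2) = 2
  A10 = MAX(2, 2) = 2
  H9 = MIN(2, 2) = 2
  G9 = ABS(2) = 2
  A3 = 2 - 2 = 0
  A1 = 0 - -1 = 1
  H6 = MAX(2, 0) = 2
  H10 = MIN(1, 2) = 1
  C6 = ABS(1) = 1
  B3 = MIN(1, 0) = 0
  F12 = 0 * 1 = 0

After the edit, cleaning proceeds:
  B10: a read changed (G8 -1->-8) — executes, giving -8.
  G10: a read changed (B10 -1->-8) — executes, giving 2 — identical to its old value.
  B5: dirty, but its reads are unchanged (G10 unchanged, B11 unchanged); cached 2 stands.
  A10: dirty, but its reads are unchanged (B5 unchanged, B11 unchanged); cached 2 stands.
  H9: dirty, but its reads are unchanged (G10 unchanged, B5 unchanged); cached 2 stands.
  G9: dirty, but its reads are unchanged (H9 unchanged); cached 2 stands.
  A3: dirty, but its reads are unchanged (G9 unchanged, A10 unchanged); cached 0 stands.
  A1: a read changed (B10 -1->-8) — executes, giving 8.
  H6: dirty, but its reads are unchanged (B11 unchanged, A3 unchanged); cached 2 stands.
  H10: a read changed (A1 1->8) — executes, giving 2.
  C6: a read changed (H10 1->2) — executes, giving 2.
  B3: a read changed (C6 1->2) — executes, giving 0 — identical to its old value.
  F12: a read changed (C6 1->2) — executes, giving 0 — identical to its old value.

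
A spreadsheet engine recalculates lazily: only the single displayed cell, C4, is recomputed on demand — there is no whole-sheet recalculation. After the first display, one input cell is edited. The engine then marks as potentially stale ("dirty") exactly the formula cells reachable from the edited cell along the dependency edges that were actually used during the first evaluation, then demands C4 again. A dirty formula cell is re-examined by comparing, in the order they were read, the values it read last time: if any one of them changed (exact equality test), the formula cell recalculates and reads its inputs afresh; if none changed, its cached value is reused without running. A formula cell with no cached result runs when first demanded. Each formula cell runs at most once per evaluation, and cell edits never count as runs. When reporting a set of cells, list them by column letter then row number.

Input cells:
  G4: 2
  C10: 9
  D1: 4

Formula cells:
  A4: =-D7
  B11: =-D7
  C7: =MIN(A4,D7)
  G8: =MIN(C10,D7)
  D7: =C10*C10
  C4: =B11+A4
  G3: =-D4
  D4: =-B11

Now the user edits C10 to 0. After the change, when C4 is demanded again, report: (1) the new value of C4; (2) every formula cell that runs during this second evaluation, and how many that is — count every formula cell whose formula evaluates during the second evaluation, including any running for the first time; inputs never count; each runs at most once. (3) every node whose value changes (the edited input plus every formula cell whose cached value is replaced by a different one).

First evaluation (everything demanded from the output):
  D7 = 9 * 9 = 81
  A4 = -(81) = -81
  B11 = -(81) = -81
  C4 = -81 + -81 = -162

Propagation after the edit:
  D7: runs — C10 9->0; C10 9->0; result 0.
  A4: runs — D7 81->0; result 0.
  B11: runs — D7 81->0; result 0.
  C4: runs — B11 -81->0; A4 -81->0; result 0.

New value of C4: 0.
Formula cells that run: A4, B11, C4, D7 — 4 in total.
Values that change: A4, B11, C4, C10, D7.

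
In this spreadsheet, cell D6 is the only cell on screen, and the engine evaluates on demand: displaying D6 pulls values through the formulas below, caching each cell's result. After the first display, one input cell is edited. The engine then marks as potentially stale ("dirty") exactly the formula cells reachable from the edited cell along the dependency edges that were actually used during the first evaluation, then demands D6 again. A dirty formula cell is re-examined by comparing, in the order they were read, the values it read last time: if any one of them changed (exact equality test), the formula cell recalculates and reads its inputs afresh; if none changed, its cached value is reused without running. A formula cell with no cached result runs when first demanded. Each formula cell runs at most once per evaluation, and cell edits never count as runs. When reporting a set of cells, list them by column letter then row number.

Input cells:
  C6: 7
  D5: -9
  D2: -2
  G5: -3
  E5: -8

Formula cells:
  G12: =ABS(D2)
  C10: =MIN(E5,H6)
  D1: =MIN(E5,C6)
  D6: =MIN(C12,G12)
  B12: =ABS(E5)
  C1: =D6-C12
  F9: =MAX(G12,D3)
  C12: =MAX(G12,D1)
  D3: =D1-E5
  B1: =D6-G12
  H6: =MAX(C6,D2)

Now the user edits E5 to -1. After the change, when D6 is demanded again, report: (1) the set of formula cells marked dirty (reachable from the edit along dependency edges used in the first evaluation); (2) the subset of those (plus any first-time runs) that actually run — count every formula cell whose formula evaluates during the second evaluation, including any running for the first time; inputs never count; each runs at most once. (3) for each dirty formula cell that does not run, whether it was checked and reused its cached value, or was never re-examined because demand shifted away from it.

Initial pass — values computed on the first demand:
  D1 = MIN(-8, 7) = -8
  G12 = ABS(-2) = 2
  C12 = MAX(2, -8) = 2
  D6 = MIN(2, 2) = 2

Second demand — change propagation:
  D1: re-runs because E5 -8->-1; new result -1.
  C12: re-runs because D1 -8->-1; new result 2 (unchanged).
  D6: re-examined; everything it read last time is the same (C12 unchanged, G12 unchanged) — cache 2 kept, no run.

The important point: C12 recomputes to an identical value, and the output ends up unchanged.

Dirty set: C12, D1, D6.
Run set: C12, D1 (2 run).
Re-examined without running (cache reused): D6.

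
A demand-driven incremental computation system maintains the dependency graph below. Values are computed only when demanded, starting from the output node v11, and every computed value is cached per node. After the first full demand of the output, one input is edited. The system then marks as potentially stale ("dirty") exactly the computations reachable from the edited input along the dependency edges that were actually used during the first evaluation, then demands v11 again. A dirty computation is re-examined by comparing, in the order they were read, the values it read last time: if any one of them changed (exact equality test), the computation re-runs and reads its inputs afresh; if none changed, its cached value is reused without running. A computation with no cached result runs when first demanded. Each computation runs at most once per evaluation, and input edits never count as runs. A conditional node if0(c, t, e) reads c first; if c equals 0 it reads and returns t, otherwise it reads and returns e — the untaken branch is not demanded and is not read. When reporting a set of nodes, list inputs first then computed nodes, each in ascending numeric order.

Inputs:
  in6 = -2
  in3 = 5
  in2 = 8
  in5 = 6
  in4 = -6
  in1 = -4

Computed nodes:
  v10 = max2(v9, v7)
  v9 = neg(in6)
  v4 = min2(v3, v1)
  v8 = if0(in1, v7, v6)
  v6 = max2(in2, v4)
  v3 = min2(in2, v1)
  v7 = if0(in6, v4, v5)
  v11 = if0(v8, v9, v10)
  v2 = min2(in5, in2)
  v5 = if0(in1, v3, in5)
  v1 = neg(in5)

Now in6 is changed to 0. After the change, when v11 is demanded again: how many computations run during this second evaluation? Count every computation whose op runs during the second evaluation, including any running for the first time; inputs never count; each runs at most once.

First evaluation (everything demanded from the output):
  v1 = neg(6) = -6
  v3 = min2(8, -6) = -6
  v4 = min2(-6, -6) = -6
  v5 = if0(in1=-4 -> else branch in5) = 6
  v6 = max2(8, -6) = 8
  v7 = if0(in6=-2 -> else branch v5) = 6
  v8 = if0(in1=-4 -> else branch v6) = 8
  v9 = neg(-2) = 2
  v10 = max2(2, 6) = 6
  v11 = if0(v8=8 -> else branch v10) = 6

Propagation after the edit:
  v7: runs — in6 -2->0; result -6.
  v9: runs — in6 -2->0; result 0.
  v10: runs — v9 2->0; v7 6->-6; result 0.
  v11: runs — v10 6->0; result 0.

Computations that run: v7, v9, v10, v11 — 4 in total.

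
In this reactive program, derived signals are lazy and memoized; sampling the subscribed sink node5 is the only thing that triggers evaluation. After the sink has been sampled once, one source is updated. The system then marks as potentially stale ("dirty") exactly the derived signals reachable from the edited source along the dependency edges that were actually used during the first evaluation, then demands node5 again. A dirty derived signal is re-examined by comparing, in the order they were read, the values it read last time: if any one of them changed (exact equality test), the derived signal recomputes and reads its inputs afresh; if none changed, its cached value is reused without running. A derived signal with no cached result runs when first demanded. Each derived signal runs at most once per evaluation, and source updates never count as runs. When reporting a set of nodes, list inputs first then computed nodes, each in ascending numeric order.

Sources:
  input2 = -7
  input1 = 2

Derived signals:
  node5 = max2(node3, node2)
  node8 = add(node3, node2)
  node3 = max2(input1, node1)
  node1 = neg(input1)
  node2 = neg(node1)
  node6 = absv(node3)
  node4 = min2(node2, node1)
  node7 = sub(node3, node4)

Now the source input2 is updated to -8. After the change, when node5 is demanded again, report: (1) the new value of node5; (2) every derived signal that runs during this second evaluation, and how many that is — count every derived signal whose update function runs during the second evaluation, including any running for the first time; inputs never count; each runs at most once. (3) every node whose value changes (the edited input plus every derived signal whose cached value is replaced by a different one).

Demanding node5 again yields 2.
0 derived signals run: none.
The nodes whose values change: input2.
Note the shortcut — nothing in the graph depends on input2 at all, so no recomputation happens.

First demand of the output computes:
  node1 = neg(2) = -2
  node2 = neg(-2) = 2
  node3 = max2(2, -2) = 2
  node5 = max2(2, 2) = 2

After the edit, cleaning proceeds:
  no node depends on input2 at all; the second demand re-runs nothing.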